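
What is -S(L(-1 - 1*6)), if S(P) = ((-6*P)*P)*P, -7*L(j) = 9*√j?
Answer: 4374*I*√7/49 ≈ 236.17*I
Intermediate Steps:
L(j) = -9*√j/7
S(P) = -6*P³ (S(P) = (-6*P²)*P = -6*P³)
-S(L(-1 - 1*6)) = -(-6)*(-9*√(-1 - 1*6)/7)³ = -(-6)*(-9*√(-1 - 6)/7)³ = -(-6)*(-9*I*√7/7)³ = -(-6)*729*I*√7/49 = -(-4374)*I*√7/49 = 4374*I*√7/49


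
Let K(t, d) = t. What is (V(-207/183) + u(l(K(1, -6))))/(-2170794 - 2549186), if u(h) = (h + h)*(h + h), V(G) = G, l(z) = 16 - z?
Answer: -54831/287918780 ≈ -0.00019044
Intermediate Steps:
u(h) = 4*h**2 (u(h) = (2*h)*(2*h) = 4*h**2)
(V(-207/183) + u(l(K(1, -6))))/(-2170794 - 2549186) = (-207/183 + 4*(16 - 1*1)**2)/(-2170794 - 2549186) = (-207*1/183 + 4*(16 - 1)**2)/(-4719980) = (-69/61 + 4*15**2)*(-1/4719980) = (-69/61 + 4*225)*(-1/4719980) = (-69/61 + 900)*(-1/4719980) = (54831/61)*(-1/4719980) = -54831/287918780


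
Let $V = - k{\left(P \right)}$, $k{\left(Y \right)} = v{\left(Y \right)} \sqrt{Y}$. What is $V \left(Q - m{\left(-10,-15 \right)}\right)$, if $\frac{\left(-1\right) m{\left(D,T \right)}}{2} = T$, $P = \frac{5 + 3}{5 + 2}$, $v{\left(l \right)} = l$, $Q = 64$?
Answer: $- \frac{544 \sqrt{14}}{49} \approx -41.54$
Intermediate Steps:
$P = \frac{8}{7} \approx 1.1429$
$m{\left(D,T \right)} = - 2 T$
$k{\left(Y \right)} = Y^{\frac{3}{2}}$ ($k{\left(Y \right)} = Y \sqrt{Y} = Y^{\frac{3}{2}}$)
$V = - \frac{16 \sqrt{14}}{49}$ ($V = - \left(\frac{8}{7}\right)^{\frac{3}{2}} = - \frac{16 \sqrt{14}}{49} \approx -1.2218$)
$V \left(Q - m{\left(-10,-15 \right)}\right) = - \frac{16 \sqrt{14}}{49} \left(64 - \left(-2\right) \left(-15\right)\right) = - \frac{16 \sqrt{14}}{49} \left(64 - 30\right) = - \frac{16 \sqrt{14}}{49} \cdot 34 = - \frac{544 \sqrt{14}}{49}$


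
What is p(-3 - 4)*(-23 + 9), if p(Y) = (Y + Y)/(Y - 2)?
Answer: -196/9 ≈ -21.778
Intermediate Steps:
p(Y) = 2*Y/(-2 + Y) (p(Y) = (2*Y)/(-2 + Y) = 2*Y/(-2 + Y))
p(-3 - 4)*(-23 + 9) = (2*(-3 - 4)/(-2 + (-3 - 4)))*(-23 + 9) = (2*(-7)/(-2 - 7))*(-14) = (2*(-7)/(-9))*(-14) = (2*(-7)*(-⅑))*(-14) = (14/9)*(-14) = -196/9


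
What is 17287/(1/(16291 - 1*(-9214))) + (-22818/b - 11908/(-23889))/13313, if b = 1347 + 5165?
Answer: 456565675823892831367/1035519540792 ≈ 4.4090e+8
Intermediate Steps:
b = 6512
17287/(1/(16291 - 1*(-9214))) + (-22818/b - 11908/(-23889))/13313 = 17287/(1/(16291 - 1*(-9214))) + (-22818/6512 - 11908/(-23889))/13313 = 17287/(1/(16291 + 9214)) + (-22818*1/6512 - 11908*(-1/23889))*(1/13313) = 17287/(1/25505) + (-11409/3256 + 11908/23889)*(1/13313) = 17287/(1/25505) - 233777153/77782584*1/13313 = 17287*25505 - 233777153/1035519540792 = 440904935 - 233777153/1035519540792 = 456565675823892831367/1035519540792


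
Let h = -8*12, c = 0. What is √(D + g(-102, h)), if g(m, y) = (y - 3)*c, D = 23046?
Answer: √23046 ≈ 151.81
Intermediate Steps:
h = -96
g(m, y) = 0 (g(m, y) = (y - 3)*0 = (-3 + y)*0 = 0)
√(D + g(-102, h)) = √(23046 + 0) = √23046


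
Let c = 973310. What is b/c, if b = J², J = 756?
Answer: 285768/486655 ≈ 0.58721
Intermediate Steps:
b = 571536 (b = 756² = 571536)
b/c = 571536/973310 = 571536*(1/973310) = 285768/486655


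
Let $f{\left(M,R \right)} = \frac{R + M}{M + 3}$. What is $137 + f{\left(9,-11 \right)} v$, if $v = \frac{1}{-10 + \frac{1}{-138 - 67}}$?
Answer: $\frac{1686127}{12306} \approx 137.02$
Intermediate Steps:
$f{\left(M,R \right)} = \frac{M + R}{3 + M}$
$v = - \frac{205}{2051}$ ($v = \frac{1}{-10 + \frac{1}{-205}} = \frac{1}{-10 - \frac{1}{205}} = \frac{1}{- \frac{2051}{205}} = - \frac{205}{2051} \approx -0.099951$)
$137 + f{\left(9,-11 \right)} v = 137 + \frac{9 - 11}{3 + 9} \left(- \frac{205}{2051}\right) = 137 + \frac{1}{12} \left(-2\right) \left(- \frac{205}{2051}\right) = 137 - - \frac{205}{12306} = 137 + \frac{205}{12306} = \frac{1686127}{12306}$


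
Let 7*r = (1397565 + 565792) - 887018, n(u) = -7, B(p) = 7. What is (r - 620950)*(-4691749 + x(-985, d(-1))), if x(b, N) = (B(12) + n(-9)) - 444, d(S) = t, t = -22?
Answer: 15344930382023/7 ≈ 2.1921e+12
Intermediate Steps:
d(S) = -22
x(b, N) = -444 (x(b, N) = (7 - 7) - 444 = 0 - 444 = -444)
r = 1076339/7 (r = ((1397565 + 565792) - 887018)/7 = (1963357 - 887018)/7 = (⅐)*1076339 = 1076339/7 ≈ 1.5376e+5)
(r - 620950)*(-4691749 + x(-985, d(-1))) = (1076339/7 - 620950)*(-4691749 - 444) = -3270311/7*(-4692193) = 15344930382023/7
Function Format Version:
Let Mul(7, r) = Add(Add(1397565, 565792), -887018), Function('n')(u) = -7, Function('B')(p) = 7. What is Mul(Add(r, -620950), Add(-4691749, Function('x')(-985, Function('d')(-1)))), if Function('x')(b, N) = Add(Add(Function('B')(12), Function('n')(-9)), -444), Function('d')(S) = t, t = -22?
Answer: Rational(15344930382023, 7) ≈ 2.1921e+12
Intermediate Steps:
Function('d')(S) = -22
Function('x')(b, N) = -444 (Function('x')(b, N) = Add(Add(7, -7), -444) = Add(0, -444) = -444)
r = Rational(1076339, 7) (r = Mul(Rational(1, 7), Add(Add(1397565, 565792), -887018)) = Mul(Rational(1, 7), Add(1963357, -887018)) = Mul(Rational(1, 7), 1076339) = Rational(1076339, 7) ≈ 1.5376e+5)
Mul(Add(r, -620950), Add(-4691749, Function('x')(-985, Function('d')(-1)))) = Mul(Add(Rational(1076339, 7), -620950), Add(-4691749, -444)) = Mul(Rational(-3270311, 7), -4692193) = Rational(15344930382023, 7)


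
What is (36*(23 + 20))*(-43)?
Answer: -66564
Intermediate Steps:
(36*(23 + 20))*(-43) = (36*43)*(-43) = 1548*(-43) = -66564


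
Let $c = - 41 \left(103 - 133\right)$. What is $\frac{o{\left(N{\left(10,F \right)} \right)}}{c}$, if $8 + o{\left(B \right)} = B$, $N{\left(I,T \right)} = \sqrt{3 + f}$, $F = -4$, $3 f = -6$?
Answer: $- \frac{7}{1230} \approx -0.0056911$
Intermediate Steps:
$f = -2$ ($f = \frac{1}{3} \left(-6\right) = -2$)
$N{\left(I,T \right)} = 1$ ($N{\left(I,T \right)} = \sqrt{3 - 2} = \sqrt{1} = 1$)
$o{\left(B \right)} = -8 + B$
$c = 1230$ ($c = \left(-41\right) \left(-30\right) = 1230$)
$\frac{o{\left(N{\left(10,F \right)} \right)}}{c} = \frac{-8 + 1}{1230} = \left(-7\right) \frac{1}{1230} = - \frac{7}{1230}$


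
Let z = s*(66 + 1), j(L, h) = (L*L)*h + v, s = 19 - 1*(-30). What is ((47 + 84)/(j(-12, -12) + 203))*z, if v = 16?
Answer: -430073/1509 ≈ -285.01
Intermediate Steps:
s = 49 (s = 19 + 30 = 49)
j(L, h) = 16 + h*L² (j(L, h) = (L*L)*h + 16 = L²*h + 16 = h*L² + 16 = 16 + h*L²)
z = 3283 (z = 49*(66 + 1) = 49*67 = 3283)
((47 + 84)/(j(-12, -12) + 203))*z = ((47 + 84)/((16 - 12*(-12)²) + 203))*3283 = (131/((16 - 12*144) + 203))*3283 = (131/((16 - 1728) + 203))*3283 = (131/(-1712 + 203))*3283 = (131/(-1509))*3283 = (131*(-1/1509))*3283 = -131/1509*3283 = -430073/1509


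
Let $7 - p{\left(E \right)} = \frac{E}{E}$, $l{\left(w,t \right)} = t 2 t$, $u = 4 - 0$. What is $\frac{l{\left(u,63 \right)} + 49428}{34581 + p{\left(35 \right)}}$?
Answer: $\frac{6374}{3843} \approx 1.6586$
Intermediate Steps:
$u = 4$ ($u = 4 + 0 = 4$)
$l{\left(w,t \right)} = 2 t^{2}$ ($l{\left(w,t \right)} = 2 t t = 2 t^{2}$)
$p{\left(E \right)} = 6$ ($p{\left(E \right)} = 7 - \frac{E}{E} = 7 - 1 = 6$)
$\frac{l{\left(u,63 \right)} + 49428}{34581 + p{\left(35 \right)}} = \frac{2 \cdot 63^{2} + 49428}{34581 + 6} = \frac{2 \cdot 3969 + 49428}{34587} = \left(7938 + 49428\right) \frac{1}{34587} = 57366 \cdot \frac{1}{34587} = \frac{6374}{3843}$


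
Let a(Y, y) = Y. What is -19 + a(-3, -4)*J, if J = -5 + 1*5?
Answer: -19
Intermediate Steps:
J = 0 (J = -5 + 5 = 0)
-19 + a(-3, -4)*J = -19 - 3*0 = -19 + 0 = -19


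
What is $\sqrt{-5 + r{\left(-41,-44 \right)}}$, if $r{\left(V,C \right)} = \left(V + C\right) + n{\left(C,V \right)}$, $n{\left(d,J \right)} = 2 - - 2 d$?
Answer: $4 i \sqrt{11} \approx 13.266 i$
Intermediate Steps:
$n{\left(d,J \right)} = 2 + 2 d$
$r{\left(V,C \right)} = 2 + V + 3 C$ ($r{\left(V,C \right)} = \left(V + C\right) + \left(2 + 2 C\right) = \left(C + V\right) + \left(2 + 2 C\right) = 2 + V + 3 C$)
$\sqrt{-5 + r{\left(-41,-44 \right)}} = \sqrt{-5 + \left(2 - 41 + 3 \left(-44\right)\right)} = \sqrt{-5 - 171} = \sqrt{-176} = 4 i \sqrt{11}$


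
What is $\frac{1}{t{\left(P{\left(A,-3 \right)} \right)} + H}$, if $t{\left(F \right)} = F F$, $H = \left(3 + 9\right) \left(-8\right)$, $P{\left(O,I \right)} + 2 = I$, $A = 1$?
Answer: $- \frac{1}{71} \approx -0.014085$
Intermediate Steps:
$P{\left(O,I \right)} = -2 + I$
$H = -96$ ($H = 12 \left(-8\right) = -96$)
$t{\left(F \right)} = F^{2}$
$\frac{1}{t{\left(P{\left(A,-3 \right)} \right)} + H} = \frac{1}{\left(-2 - 3\right)^{2} - 96} = \frac{1}{\left(-5\right)^{2} - 96} = \frac{1}{25 - 96} = \frac{1}{-71} = - \frac{1}{71}$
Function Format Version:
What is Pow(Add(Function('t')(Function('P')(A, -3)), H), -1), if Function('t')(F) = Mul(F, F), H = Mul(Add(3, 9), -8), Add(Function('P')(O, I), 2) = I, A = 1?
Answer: Rational(-1, 71) ≈ -0.014085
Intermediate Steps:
Function('P')(O, I) = Add(-2, I)
H = -96 (H = Mul(12, -8) = -96)
Function('t')(F) = Pow(F, 2)
Pow(Add(Function('t')(Function('P')(A, -3)), H), -1) = Pow(Add(Pow(Add(-2, -3), 2), -96), -1) = Pow(Add(Pow(-5, 2), -96), -1) = Pow(Add(25, -96), -1) = Pow(-71, -1) = Rational(-1, 71)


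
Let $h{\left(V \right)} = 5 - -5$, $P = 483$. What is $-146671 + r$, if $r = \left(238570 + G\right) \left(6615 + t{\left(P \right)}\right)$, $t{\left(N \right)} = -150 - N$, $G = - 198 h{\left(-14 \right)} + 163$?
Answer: $1416109775$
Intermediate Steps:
$h{\left(V \right)} = 10$ ($h{\left(V \right)} = 5 + 5 = 10$)
$G = -1817$ ($G = \left(-198\right) 10 + 163 = -1980 + 163 = -1817$)
$r = 1416256446$ ($r = \left(238570 - 1817\right) \left(6615 - 633\right) = 236753 \left(6615 - 633\right) = 236753 \cdot 5982 = 1416256446$)
$-146671 + r = -146671 + 1416256446 = 1416109775$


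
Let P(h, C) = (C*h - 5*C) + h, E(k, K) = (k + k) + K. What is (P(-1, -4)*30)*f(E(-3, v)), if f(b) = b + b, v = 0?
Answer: -8280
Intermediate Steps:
E(k, K) = K + 2*k (E(k, K) = 2*k + K = K + 2*k)
P(h, C) = h - 5*C + C*h (P(h, C) = (-5*C + C*h) + h = h - 5*C + C*h)
f(b) = 2*b
(P(-1, -4)*30)*f(E(-3, v)) = ((-1 - 5*(-4) - 4*(-1))*30)*(2*(0 + 2*(-3))) = ((-1 + 20 + 4)*30)*(2*(0 - 6)) = (23*30)*(2*(-6)) = 690*(-12) = -8280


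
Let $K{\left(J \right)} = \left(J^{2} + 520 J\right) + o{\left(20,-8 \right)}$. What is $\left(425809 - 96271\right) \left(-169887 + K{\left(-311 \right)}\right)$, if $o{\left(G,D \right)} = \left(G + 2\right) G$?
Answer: $-77258865948$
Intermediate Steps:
$o{\left(G,D \right)} = G \left(2 + G\right)$ ($o{\left(G,D \right)} = \left(2 + G\right) G = G \left(2 + G\right)$)
$K{\left(J \right)} = 440 + J^{2} + 520 J$ ($K{\left(J \right)} = \left(J^{2} + 520 J\right) + 20 \left(2 + 20\right) = \left(J^{2} + 520 J\right) + 20 \cdot 22 = \left(J^{2} + 520 J\right) + 440 = 440 + J^{2} + 520 J$)
$\left(425809 - 96271\right) \left(-169887 + K{\left(-311 \right)}\right) = \left(425809 - 96271\right) \left(-169887 + \left(440 + \left(-311\right)^{2} + 520 \left(-311\right)\right)\right) = 329538 \left(-169887 + \left(440 + 96721 - 161720\right)\right) = 329538 \left(-169887 - 64559\right) = 329538 \left(-234446\right) = -77258865948$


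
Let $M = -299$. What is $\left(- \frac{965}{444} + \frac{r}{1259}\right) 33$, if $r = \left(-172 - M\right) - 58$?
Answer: $- \frac{13027289}{186332} \approx -69.914$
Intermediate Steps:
$r = 69$ ($r = \left(-172 - -299\right) - 58 = \left(-172 + 299\right) - 58 = 127 - 58 = 69$)
$\left(- \frac{965}{444} + \frac{r}{1259}\right) 33 = \left(- \frac{965}{444} + \frac{69}{1259}\right) 33 = \left(- \frac{1184299}{558996}\right) 33 = - \frac{13027289}{186332}$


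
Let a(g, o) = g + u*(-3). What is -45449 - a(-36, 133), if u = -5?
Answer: -45428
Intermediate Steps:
a(g, o) = 15 + g (a(g, o) = g - 5*(-3) = g + 15 = 15 + g)
-45449 - a(-36, 133) = -45449 - (15 - 36) = -45449 - 1*(-21) = -45449 + 21 = -45428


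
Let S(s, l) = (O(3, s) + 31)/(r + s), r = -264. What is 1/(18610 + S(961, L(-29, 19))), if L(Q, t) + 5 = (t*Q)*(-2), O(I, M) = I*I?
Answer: 697/12971210 ≈ 5.3734e-5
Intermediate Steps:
O(I, M) = I²
L(Q, t) = -5 - 2*Q*t (L(Q, t) = -5 + (t*Q)*(-2) = -5 + (Q*t)*(-2) = -5 - 2*Q*t)
S(s, l) = 40/(-264 + s) (S(s, l) = (3² + 31)/(-264 + s) = (9 + 31)/(-264 + s) = 40/(-264 + s))
1/(18610 + S(961, L(-29, 19))) = 1/(18610 + 40/(-264 + 961)) = 1/(18610 + 40/697) = 1/(12971210/697) = 697/12971210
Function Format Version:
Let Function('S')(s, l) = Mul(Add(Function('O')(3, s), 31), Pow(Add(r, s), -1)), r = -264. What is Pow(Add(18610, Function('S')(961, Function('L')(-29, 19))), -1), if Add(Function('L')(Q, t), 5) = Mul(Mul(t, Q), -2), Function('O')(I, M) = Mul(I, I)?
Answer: Rational(697, 12971210) ≈ 5.3734e-5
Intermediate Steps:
Function('O')(I, M) = Pow(I, 2)
Function('L')(Q, t) = Add(-5, Mul(-2, Q, t)) (Function('L')(Q, t) = Add(-5, Mul(Mul(t, Q), -2)) = Add(-5, Mul(Mul(Q, t), -2)) = Add(-5, Mul(-2, Q, t)))
Function('S')(s, l) = Mul(40, Pow(Add(-264, s), -1)) (Function('S')(s, l) = Mul(Add(Pow(3, 2), 31), Pow(Add(-264, s), -1)) = Mul(Add(9, 31), Pow(Add(-264, s), -1)) = Mul(40, Pow(Add(-264, s), -1)))
Pow(Add(18610, Function('S')(961, Function('L')(-29, 19))), -1) = Pow(Add(18610, Mul(40, Pow(Add(-264, 961), -1))), -1) = Pow(Add(18610, Mul(40, Pow(697, -1))), -1) = Pow(Add(18610, Mul(40, Rational(1, 697))), -1) = Pow(Add(18610, Rational(40, 697)), -1) = Pow(Rational(12971210, 697), -1) = Rational(697, 12971210)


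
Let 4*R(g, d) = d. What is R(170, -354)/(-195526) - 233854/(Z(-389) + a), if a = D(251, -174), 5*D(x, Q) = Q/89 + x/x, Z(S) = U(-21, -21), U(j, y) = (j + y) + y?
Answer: 4310894395/1164871 ≈ 3700.8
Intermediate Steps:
R(g, d) = d/4
U(j, y) = j + 2*y
Z(S) = -63 (Z(S) = -21 + 2*(-21) = -21 - 42 = -63)
D(x, Q) = 1/5 + Q/445 (D(x, Q) = (Q/89 + x/x)/5 = (Q*(1/89) + 1)/5 = (Q/89 + 1)/5 = (1 + Q/89)/5 = 1/5 + Q/445)
a = -17/89 (a = 1/5 + (1/445)*(-174) = 1/5 - 174/445 = -17/89 ≈ -0.19101)
R(170, -354)/(-195526) - 233854/(Z(-389) + a) = ((1/4)*(-354))/(-195526) - 233854/(-63 - 17/89) = -177/2*(-1/195526) - 233854/(-5624/89) = 3/6628 - 233854*(-89/5624) = 3/6628 + 10406503/2812 = 4310894395/1164871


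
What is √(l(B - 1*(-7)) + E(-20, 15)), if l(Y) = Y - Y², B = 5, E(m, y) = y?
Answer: 3*I*√13 ≈ 10.817*I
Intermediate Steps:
√(l(B - 1*(-7)) + E(-20, 15)) = √((5 - 1*(-7))*(1 - (5 - 1*(-7))) + 15) = √((5 + 7)*(1 - (5 + 7)) + 15) = √(12*(1 - 1*12) + 15) = √(12*(1 - 12) + 15) = √(12*(-11) + 15) = √(-132 + 15) = √(-117) = 3*I*√13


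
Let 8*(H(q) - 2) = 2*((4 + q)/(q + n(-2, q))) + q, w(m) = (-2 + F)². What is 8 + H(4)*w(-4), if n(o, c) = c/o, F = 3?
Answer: 23/2 ≈ 11.500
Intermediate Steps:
w(m) = 1 (w(m) = (-2 + 3)² = 1² = 1)
H(q) = 2 + q/8 + (4 + q)/(2*q) (H(q) = 2 + (2*((4 + q)/(q + q/(-2))) + q)/8 = 2 + (2*((4 + q)/(q + q*(-½))) + q)/8 = 2 + (2*((4 + q)/(q - q/2)) + q)/8 = 2 + (2*((4 + q)/((q/2))) + q)/8 = 2 + (2*((4 + q)*(2/q)) + q)/8 = 2 + (2*(2*(4 + q)/q) + q)/8 = 2 + (4*(4 + q)/q + q)/8 = 2 + (q + 4*(4 + q)/q)/8 = 2 + (q/8 + (4 + q)/(2*q)) = 2 + q/8 + (4 + q)/(2*q))
8 + H(4)*w(-4) = 8 + (5/2 + 2/4 + (⅛)*4)*1 = 8 + (5/2 + 2*(¼) + ½)*1 = 8 + (5/2 + ½ + ½)*1 = 8 + (7/2)*1 = 8 + 7/2 = 23/2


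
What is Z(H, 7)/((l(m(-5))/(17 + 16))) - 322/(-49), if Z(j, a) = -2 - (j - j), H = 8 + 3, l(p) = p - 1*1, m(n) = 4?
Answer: -108/7 ≈ -15.429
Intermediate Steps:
l(p) = -1 + p (l(p) = p - 1 = -1 + p)
H = 11
Z(j, a) = -2 (Z(j, a) = -2 - 1*0 = -2 + 0 = -2)
Z(H, 7)/((l(m(-5))/(17 + 16))) - 322/(-49) = -2*(17 + 16)/(-1 + 4) - 322/(-49) = -2/(3/33) - 322*(-1/49) = -2/((1/33)*3) + 46/7 = -2/1/11 + 46/7 = -2*11 + 46/7 = -22 + 46/7 = -108/7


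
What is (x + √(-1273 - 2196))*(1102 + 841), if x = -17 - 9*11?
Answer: -225388 + 1943*I*√3469 ≈ -2.2539e+5 + 1.1444e+5*I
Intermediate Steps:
x = -116 (x = -17 - 99 = -116)
(x + √(-1273 - 2196))*(1102 + 841) = (-116 + √(-1273 - 2196))*(1102 + 841) = (-116 + √(-3469))*1943 = (-116 + I*√3469)*1943 = -225388 + 1943*I*√3469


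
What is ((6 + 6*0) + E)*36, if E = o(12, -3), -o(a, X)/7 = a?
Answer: -2808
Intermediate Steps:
o(a, X) = -7*a
E = -84 (E = -7*12 = -84)
((6 + 6*0) + E)*36 = ((6 + 6*0) - 84)*36 = ((6 + 0) - 84)*36 = (6 - 84)*36 = -78*36 = -2808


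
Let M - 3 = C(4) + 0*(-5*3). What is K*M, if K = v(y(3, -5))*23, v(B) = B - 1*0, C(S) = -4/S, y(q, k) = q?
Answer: 138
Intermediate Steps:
v(B) = B (v(B) = B + 0 = B)
K = 69 (K = 3*23 = 69)
M = 2 (M = 3 + (-4/4 + 0*(-5*3)) = 3 + (-4*¼ + 0*(-15)) = 3 + (-1 + 0) = 3 - 1 = 2)
K*M = 69*2 = 138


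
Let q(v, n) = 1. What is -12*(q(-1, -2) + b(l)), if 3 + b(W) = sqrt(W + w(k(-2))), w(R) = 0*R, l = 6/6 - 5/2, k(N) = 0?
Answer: 24 - 6*I*sqrt(6) ≈ 24.0 - 14.697*I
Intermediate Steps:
l = -3/2 (l = 6*(1/6) - 5*1/2 = 1 - 5/2 = -3/2 ≈ -1.5000)
w(R) = 0
b(W) = -3 + sqrt(W) (b(W) = -3 + sqrt(W + 0) = -3 + sqrt(W))
-12*(q(-1, -2) + b(l)) = -12*(1 + (-3 + sqrt(-3/2))) = -12*(1 + (-3 + I*sqrt(6)/2)) = -12*(-2 + I*sqrt(6)/2) = 24 - 6*I*sqrt(6)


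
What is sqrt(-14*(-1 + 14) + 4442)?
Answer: 2*sqrt(1065) ≈ 65.269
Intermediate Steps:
sqrt(-14*(-1 + 14) + 4442) = sqrt(-14*13 + 4442) = sqrt(-182 + 4442) = sqrt(4260) = 2*sqrt(1065)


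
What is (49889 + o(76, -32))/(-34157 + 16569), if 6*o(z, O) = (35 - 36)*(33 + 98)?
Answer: -299203/105528 ≈ -2.8353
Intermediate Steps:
o(z, O) = -131/6 (o(z, O) = ((35 - 36)*(33 + 98))/6 = (-1*131)/6 = (1/6)*(-131) = -131/6)
(49889 + o(76, -32))/(-34157 + 16569) = (49889 - 131/6)/(-34157 + 16569) = (299203/6)/(-17588) = (299203/6)*(-1/17588) = -299203/105528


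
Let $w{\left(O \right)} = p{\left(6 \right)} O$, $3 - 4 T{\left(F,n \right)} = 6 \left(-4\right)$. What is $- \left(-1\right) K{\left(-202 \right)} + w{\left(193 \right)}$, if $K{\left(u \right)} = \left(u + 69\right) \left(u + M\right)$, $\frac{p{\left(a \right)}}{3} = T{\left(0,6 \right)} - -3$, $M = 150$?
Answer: $\frac{50245}{4} \approx 12561.0$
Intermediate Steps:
$T{\left(F,n \right)} = \frac{27}{4}$ ($T{\left(F,n \right)} = \frac{3}{4} - \frac{6 \left(-4\right)}{4} = \frac{3}{4} - -6 = \frac{3}{4} + 6 = \frac{27}{4}$)
$p{\left(a \right)} = \frac{117}{4}$ ($p{\left(a \right)} = 3 \left(\frac{27}{4} - -3\right) = 3 \left(\frac{27}{4} + 3\right) = 3 \cdot \frac{39}{4} = \frac{117}{4}$)
$w{\left(O \right)} = \frac{117 O}{4}$
$K{\left(u \right)} = \left(69 + u\right) \left(150 + u\right)$ ($K{\left(u \right)} = \left(u + 69\right) \left(u + 150\right) = \left(69 + u\right) \left(150 + u\right)$)
$- \left(-1\right) K{\left(-202 \right)} + w{\left(193 \right)} = - \left(-1\right) \left(10350 + \left(-202\right)^{2} + 219 \left(-202\right)\right) + \frac{117}{4} \cdot 193 = - \left(-1\right) \left(10350 + 40804 - 44238\right) + \frac{22581}{4} = - \left(-1\right) 6916 + \frac{22581}{4} = \left(-1\right) \left(-6916\right) + \frac{22581}{4} = 6916 + \frac{22581}{4} = \frac{50245}{4}$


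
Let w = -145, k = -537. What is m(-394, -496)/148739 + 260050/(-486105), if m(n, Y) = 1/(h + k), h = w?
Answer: -5275894393201/9862098045558 ≈ -0.53497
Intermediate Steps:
h = -145
m(n, Y) = -1/682 (m(n, Y) = 1/(-145 - 537) = 1/(-682) = -1/682)
m(-394, -496)/148739 + 260050/(-486105) = -1/682/148739 + 260050/(-486105) = -1/682*1/148739 + 260050*(-1/486105) = -1/101439998 - 52010/97221 = -5275894393201/9862098045558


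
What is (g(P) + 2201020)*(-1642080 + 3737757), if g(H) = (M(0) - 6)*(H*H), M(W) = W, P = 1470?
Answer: -22558663585260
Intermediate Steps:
g(H) = -6*H² (g(H) = (0 - 6)*(H*H) = -6*H²)
(g(P) + 2201020)*(-1642080 + 3737757) = (-6*1470² + 2201020)*(-1642080 + 3737757) = (-6*2160900 + 2201020)*2095677 = (-12965400 + 2201020)*2095677 = -10764380*2095677 = -22558663585260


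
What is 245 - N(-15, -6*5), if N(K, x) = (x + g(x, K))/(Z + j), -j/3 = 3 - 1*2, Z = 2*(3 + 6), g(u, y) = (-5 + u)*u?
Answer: 177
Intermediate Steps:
g(u, y) = u*(-5 + u)
Z = 18 (Z = 2*9 = 18)
j = -3 (j = -3*(3 - 1*2) = -3*(3 - 2) = -3*1 = -3)
N(K, x) = x/15 + x*(-5 + x)/15 (N(K, x) = (x + x*(-5 + x))/(18 - 3) = (x + x*(-5 + x))/15 = (x + x*(-5 + x))*(1/15) = x/15 + x*(-5 + x)/15)
245 - N(-15, -6*5) = 245 - (-6*5)*(-4 - 6*5)/15 = 245 - (-30)*(-4 - 30)/15 = 245 - (-30)*(-34)/15 = 245 - 1*68 = 245 - 68 = 177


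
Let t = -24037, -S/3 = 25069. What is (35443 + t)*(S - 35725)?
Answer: -1265290392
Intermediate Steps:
S = -75207 (S = -3*25069 = -75207)
(35443 + t)*(S - 35725) = (35443 - 24037)*(-75207 - 35725) = 11406*(-110932) = -1265290392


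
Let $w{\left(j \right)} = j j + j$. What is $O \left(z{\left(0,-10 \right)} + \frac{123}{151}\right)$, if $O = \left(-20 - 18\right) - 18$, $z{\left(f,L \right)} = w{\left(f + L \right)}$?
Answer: $- \frac{767928}{151} \approx -5085.6$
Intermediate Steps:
$w{\left(j \right)} = j + j^{2}$ ($w{\left(j \right)} = j^{2} + j = j + j^{2}$)
$z{\left(f,L \right)} = \left(L + f\right) \left(1 + L + f\right)$ ($z{\left(f,L \right)} = \left(f + L\right) \left(1 + \left(f + L\right)\right) = \left(L + f\right) \left(1 + \left(L + f\right)\right) = \left(L + f\right) \left(1 + L + f\right)$)
$O = -56$ ($O = -38 - 18 = -56$)
$O \left(z{\left(0,-10 \right)} + \frac{123}{151}\right) = - 56 \left(\left(-10 + 0\right) \left(1 - 10 + 0\right) + \frac{123}{151}\right) = - 56 \left(\left(-10\right) \left(-9\right) + 123 \cdot \frac{1}{151}\right) = - 56 \left(90 + \frac{123}{151}\right) = \left(-56\right) \frac{13713}{151} = - \frac{767928}{151}$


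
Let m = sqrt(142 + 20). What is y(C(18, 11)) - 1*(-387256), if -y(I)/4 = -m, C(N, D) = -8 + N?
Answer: 387256 + 36*sqrt(2) ≈ 3.8731e+5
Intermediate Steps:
m = 9*sqrt(2) (m = sqrt(162) = 9*sqrt(2) ≈ 12.728)
y(I) = 36*sqrt(2) (y(I) = -(-4)*9*sqrt(2) = -(-36)*sqrt(2) = 36*sqrt(2))
y(C(18, 11)) - 1*(-387256) = 36*sqrt(2) - 1*(-387256) = 36*sqrt(2) + 387256 = 387256 + 36*sqrt(2)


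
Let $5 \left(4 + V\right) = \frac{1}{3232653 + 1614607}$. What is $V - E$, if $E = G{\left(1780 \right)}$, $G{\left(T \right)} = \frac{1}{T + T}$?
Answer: $- \frac{17257457237}{4314061400} \approx -4.0003$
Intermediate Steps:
$G{\left(T \right)} = \frac{1}{2 T}$
$V = - \frac{96945199}{24236300}$ ($V = -4 + \frac{1}{5 \left(3232653 + 1614607\right)} = -4 + \frac{1}{5 \cdot 4847260} = -4 + \frac{1}{5} \cdot \frac{1}{4847260} = -4 + \frac{1}{24236300} = - \frac{96945199}{24236300} \approx -4.0$)
$E = \frac{1}{3560}$ ($E = \frac{1}{2 \cdot 1780} = \frac{1}{2} \cdot \frac{1}{1780} = \frac{1}{3560} \approx 0.0002809$)
$V - E = - \frac{96945199}{24236300} - \frac{1}{3560} = - \frac{17257457237}{4314061400}$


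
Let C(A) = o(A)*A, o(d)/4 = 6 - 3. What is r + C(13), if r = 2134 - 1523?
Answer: 767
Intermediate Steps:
o(d) = 12 (o(d) = 4*(6 - 3) = 4*3 = 12)
r = 611
C(A) = 12*A
r + C(13) = 611 + 12*13 = 611 + 156 = 767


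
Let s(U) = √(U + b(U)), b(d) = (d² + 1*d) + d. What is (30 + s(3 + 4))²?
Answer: (30 + √70)² ≈ 1472.0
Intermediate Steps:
b(d) = d² + 2*d (b(d) = (d² + d) + d = (d + d²) + d = d² + 2*d)
s(U) = √(U + U*(2 + U))
(30 + s(3 + 4))² = (30 + √((3 + 4)*(3 + (3 + 4))))² = (30 + √(7*(3 + 7)))² = (30 + √(7*10))² = (30 + √70)²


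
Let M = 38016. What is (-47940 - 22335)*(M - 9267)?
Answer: -2020335975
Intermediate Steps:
(-47940 - 22335)*(M - 9267) = (-47940 - 22335)*(38016 - 9267) = -70275*28749 = -2020335975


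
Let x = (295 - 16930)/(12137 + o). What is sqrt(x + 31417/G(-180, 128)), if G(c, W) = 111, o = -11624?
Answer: 2*sqrt(278669903)/2109 ≈ 15.831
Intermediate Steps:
x = -5545/171 (x = (295 - 16930)/(12137 - 11624) = -16635/513 = -16635*1/513 = -5545/171 ≈ -32.427)
sqrt(x + 31417/G(-180, 128)) = sqrt(-5545/171 + 31417/111) = sqrt(1585604/6327) = 2*sqrt(278669903)/2109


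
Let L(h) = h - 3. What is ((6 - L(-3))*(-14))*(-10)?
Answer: 1680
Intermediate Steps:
L(h) = -3 + h
((6 - L(-3))*(-14))*(-10) = ((6 - (-3 - 3))*(-14))*(-10) = ((6 - 1*(-6))*(-14))*(-10) = ((6 + 6)*(-14))*(-10) = (12*(-14))*(-10) = -168*(-10) = 1680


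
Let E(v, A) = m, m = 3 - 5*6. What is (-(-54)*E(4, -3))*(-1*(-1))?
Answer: -1458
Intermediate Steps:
m = -27 (m = 3 - 30 = -27)
E(v, A) = -27
(-(-54)*E(4, -3))*(-1*(-1)) = (-(-54)*(-27))*(-1*(-1)) = -18*81*1 = -1458*1 = -1458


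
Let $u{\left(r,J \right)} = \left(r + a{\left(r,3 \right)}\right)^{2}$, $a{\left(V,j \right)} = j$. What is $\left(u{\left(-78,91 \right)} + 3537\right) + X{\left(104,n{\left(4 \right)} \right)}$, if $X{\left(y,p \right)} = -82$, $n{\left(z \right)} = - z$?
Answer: $9080$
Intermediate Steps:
$u{\left(r,J \right)} = \left(3 + r\right)^{2}$ ($u{\left(r,J \right)} = \left(r + 3\right)^{2} = \left(3 + r\right)^{2}$)
$\left(u{\left(-78,91 \right)} + 3537\right) + X{\left(104,n{\left(4 \right)} \right)} = \left(\left(3 - 78\right)^{2} + 3537\right) - 82 = \left(\left(-75\right)^{2} + 3537\right) - 82 = \left(5625 + 3537\right) - 82 = 9162 - 82 = 9080$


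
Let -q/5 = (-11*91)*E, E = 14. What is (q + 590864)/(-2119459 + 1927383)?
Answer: -330467/96038 ≈ -3.4410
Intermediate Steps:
q = 70070 (q = -5*(-11*91)*14 = -(-5005)*14 = -5*(-14014) = 70070)
(q + 590864)/(-2119459 + 1927383) = (70070 + 590864)/(-2119459 + 1927383) = 660934/(-192076) = 660934*(-1/192076) = -330467/96038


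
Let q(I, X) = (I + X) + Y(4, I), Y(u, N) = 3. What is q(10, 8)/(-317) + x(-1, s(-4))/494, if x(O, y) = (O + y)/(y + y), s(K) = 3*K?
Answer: -18835/289104 ≈ -0.065150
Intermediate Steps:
q(I, X) = 3 + I + X (q(I, X) = (I + X) + 3 = 3 + I + X)
x(O, y) = (O + y)/(2*y) (x(O, y) = (O + y)/((2*y)) = (O + y)*(1/(2*y)) = (O + y)/(2*y))
q(10, 8)/(-317) + x(-1, s(-4))/494 = (3 + 10 + 8)/(-317) + ((-1 + 3*(-4))/(2*((3*(-4)))))/494 = 21*(-1/317) + ((½)*(-1 - 12)/(-12))*(1/494) = -21/317 + ((½)*(-1/12)*(-13))*(1/494) = -21/317 + (13/24)*(1/494) = -21/317 + 1/912 = -18835/289104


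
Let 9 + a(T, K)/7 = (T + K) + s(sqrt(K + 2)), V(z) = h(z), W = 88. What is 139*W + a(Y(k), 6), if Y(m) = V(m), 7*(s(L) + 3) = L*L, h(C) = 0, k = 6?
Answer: 12198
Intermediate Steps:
s(L) = -3 + L**2/7 (s(L) = -3 + (L*L)/7 = -3 + L**2/7)
V(z) = 0
Y(m) = 0
a(T, K) = -82 + 7*T + 8*K (a(T, K) = -63 + 7*((T + K) + (-3 + (sqrt(K + 2))**2/7)) = -63 + 7*((K + T) + (-3 + (sqrt(2 + K))**2/7)) = -63 + 7*((K + T) + (-3 + (2 + K)/7)) = -63 + 7*((K + T) + (-3 + (2/7 + K/7))) = -63 + 7*((K + T) + (-19/7 + K/7)) = -63 + 7*(-19/7 + T + 8*K/7) = -63 + (-19 + 7*T + 8*K) = -82 + 7*T + 8*K)
139*W + a(Y(k), 6) = 139*88 + (-82 + 7*0 + 8*6) = 12232 + (-82 + 0 + 48) = 12232 - 34 = 12198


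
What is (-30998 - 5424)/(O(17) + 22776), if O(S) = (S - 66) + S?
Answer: -18211/11372 ≈ -1.6014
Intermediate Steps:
O(S) = -66 + 2*S (O(S) = (-66 + S) + S = -66 + 2*S)
(-30998 - 5424)/(O(17) + 22776) = (-30998 - 5424)/((-66 + 2*17) + 22776) = -36422/((-66 + 34) + 22776) = -36422/(-32 + 22776) = -36422/22744 = -36422*1/22744 = -18211/11372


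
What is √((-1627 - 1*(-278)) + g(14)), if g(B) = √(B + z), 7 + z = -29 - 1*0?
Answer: √(-1349 + I*√22) ≈ 0.06385 + 36.729*I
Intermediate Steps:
z = -36 (z = -7 + (-29 - 1*0) = -7 + (-29 + 0) = -7 - 29 = -36)
g(B) = √(-36 + B) (g(B) = √(B - 36) = √(-36 + B))
√((-1627 - 1*(-278)) + g(14)) = √((-1627 - 1*(-278)) + √(-36 + 14)) = √((-1627 + 278) + √(-22)) = √(-1349 + I*√22)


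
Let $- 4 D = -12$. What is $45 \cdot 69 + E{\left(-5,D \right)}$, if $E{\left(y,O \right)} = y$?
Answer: $3100$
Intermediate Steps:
$D = 3$ ($D = \left(- \frac{1}{4}\right) \left(-12\right) = 3$)
$45 \cdot 69 + E{\left(-5,D \right)} = 45 \cdot 69 - 5 = 3105 - 5 = 3100$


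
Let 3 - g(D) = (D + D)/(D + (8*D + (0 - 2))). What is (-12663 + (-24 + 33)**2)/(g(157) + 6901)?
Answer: -8876601/4870615 ≈ -1.8225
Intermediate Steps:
g(D) = 3 - 2*D/(-2 + 9*D) (g(D) = 3 - (D + D)/(D + (8*D + (0 - 2))) = 3 - 2*D/(D + (8*D - 2)) = 3 - 2*D/(D + (-2 + 8*D)) = 3 - 2*D/(-2 + 9*D))
(-12663 + (-24 + 33)**2)/(g(157) + 6901) = (-12663 + (-24 + 33)**2)/((-6 + 25*157)/(-2 + 9*157) + 6901) = (-12663 + 9**2)/((-6 + 3925)/(-2 + 1413) + 6901) = (-12663 + 81)/(3919/1411 + 6901) = -12582/((1/1411)*3919 + 6901) = -12582/(3919/1411 + 6901) = -12582/9741230/1411 = -12582*1411/9741230 = -8876601/4870615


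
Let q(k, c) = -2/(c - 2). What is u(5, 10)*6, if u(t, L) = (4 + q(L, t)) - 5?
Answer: -10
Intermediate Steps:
q(k, c) = -2/(-2 + c)
u(t, L) = -1 - 2/(-2 + t) (u(t, L) = (4 - 2/(-2 + t)) - 5 = -1 - 2/(-2 + t))
u(5, 10)*6 = -1*5/(-2 + 5)*6 = -1*5/3*6 = -1*5*⅓*6 = -5/3*6 = -10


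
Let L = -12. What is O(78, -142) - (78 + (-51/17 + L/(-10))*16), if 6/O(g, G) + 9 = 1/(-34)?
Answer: -76542/1535 ≈ -49.865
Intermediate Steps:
O(g, G) = -204/307 (O(g, G) = 6/(-9 + 1/(-34)) = 6/(-9 - 1/34) = 6/(-307/34) = 6*(-34/307) = -204/307)
O(78, -142) - (78 + (-51/17 + L/(-10))*16) = -204/307 - (78 + (-51/17 - 12/(-10))*16) = -204/307 - (78 + (-51*1/17 - 12*(-⅒))*16) = -204/307 - (78 + (-3 + 6/5)*16) = -204/307 - (78 - 9/5*16) = -204/307 - (78 - 144/5) = -204/307 - 1*246/5 = -204/307 - 246/5 = -76542/1535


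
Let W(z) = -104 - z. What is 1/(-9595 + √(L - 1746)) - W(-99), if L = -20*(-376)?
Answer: 460281660/92058251 - √5774/92058251 ≈ 4.9999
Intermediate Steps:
L = 7520
1/(-9595 + √(L - 1746)) - W(-99) = 1/(-9595 + √(7520 - 1746)) - (-104 - 1*(-99)) = 1/(-9595 + √5774) - (-104 + 99) = 1/(-9595 + √5774) - 1*(-5) = 1/(-9595 + √5774) + 5 = 5 + 1/(-9595 + √5774)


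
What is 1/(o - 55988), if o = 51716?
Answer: -1/4272 ≈ -0.00023408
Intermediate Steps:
1/(o - 55988) = 1/(51716 - 55988) = 1/(-4272) = -1/4272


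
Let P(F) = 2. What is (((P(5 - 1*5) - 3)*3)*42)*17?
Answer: -2142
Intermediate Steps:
(((P(5 - 1*5) - 3)*3)*42)*17 = (((2 - 3)*3)*42)*17 = (-1*3*42)*17 = -3*42*17 = -126*17 = -2142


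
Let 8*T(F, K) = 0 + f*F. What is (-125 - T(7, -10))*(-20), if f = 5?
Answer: 5175/2 ≈ 2587.5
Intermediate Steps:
T(F, K) = 5*F/8 (T(F, K) = (0 + 5*F)/8 = (5*F)/8 = 5*F/8)
(-125 - T(7, -10))*(-20) = (-125 - 5*7/8)*(-20) = (-125 - 1*35/8)*(-20) = (-125 - 35/8)*(-20) = -1035/8*(-20) = 5175/2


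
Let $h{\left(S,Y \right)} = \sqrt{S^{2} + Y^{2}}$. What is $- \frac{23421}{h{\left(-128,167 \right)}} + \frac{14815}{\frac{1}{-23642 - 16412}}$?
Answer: $-593400010 - \frac{23421 \sqrt{44273}}{44273} \approx -5.934 \cdot 10^{8}$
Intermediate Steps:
$- \frac{23421}{h{\left(-128,167 \right)}} + \frac{14815}{\frac{1}{-23642 - 16412}} = - \frac{23421}{\sqrt{\left(-128\right)^{2} + 167^{2}}} + \frac{14815}{\frac{1}{-23642 - 16412}} = - \frac{23421}{\sqrt{16384 + 27889}} + \frac{14815}{\frac{1}{-40054}} = - \frac{23421}{\sqrt{44273}} + \frac{14815}{- \frac{1}{40054}} = - 23421 \frac{\sqrt{44273}}{44273} + 14815 \left(-40054\right) = - \frac{23421 \sqrt{44273}}{44273} - 593400010 = -593400010 - \frac{23421 \sqrt{44273}}{44273}$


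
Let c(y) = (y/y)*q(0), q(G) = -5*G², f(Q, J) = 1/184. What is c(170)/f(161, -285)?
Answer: 0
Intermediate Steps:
f(Q, J) = 1/184
c(y) = 0 (c(y) = (y/y)*(-5*0²) = 1*(-5*0) = 1*0 = 0)
c(170)/f(161, -285) = 0/(1/184) = 0*184 = 0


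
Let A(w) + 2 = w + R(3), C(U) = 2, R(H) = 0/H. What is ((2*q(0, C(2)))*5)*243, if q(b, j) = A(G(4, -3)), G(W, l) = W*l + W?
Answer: -24300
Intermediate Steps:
R(H) = 0
G(W, l) = W + W*l
A(w) = -2 + w (A(w) = -2 + (w + 0) = -2 + w)
q(b, j) = -10 (q(b, j) = -2 + 4*(1 - 3) = -2 + 4*(-2) = -2 - 8 = -10)
((2*q(0, C(2)))*5)*243 = ((2*(-10))*5)*243 = -20*5*243 = -100*243 = -24300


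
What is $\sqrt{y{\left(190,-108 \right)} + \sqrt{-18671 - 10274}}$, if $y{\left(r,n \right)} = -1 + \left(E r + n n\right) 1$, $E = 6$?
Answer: $\sqrt{12803 + i \sqrt{28945}} \approx 113.15 + 0.7518 i$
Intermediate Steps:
$y{\left(r,n \right)} = -1 + n^{2} + 6 r$ ($y{\left(r,n \right)} = -1 + \left(6 r + n n\right) 1 = -1 + \left(6 r + n^{2}\right) 1 = -1 + \left(n^{2} + 6 r\right) 1 = -1 + \left(n^{2} + 6 r\right) = -1 + n^{2} + 6 r$)
$\sqrt{y{\left(190,-108 \right)} + \sqrt{-18671 - 10274}} = \sqrt{\left(-1 + \left(-108\right)^{2} + 6 \cdot 190\right) + \sqrt{-18671 - 10274}} = \sqrt{\left(-1 + 11664 + 1140\right) + \sqrt{-28945}} = \sqrt{12803 + i \sqrt{28945}}$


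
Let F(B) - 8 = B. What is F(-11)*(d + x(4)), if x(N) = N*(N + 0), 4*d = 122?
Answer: -279/2 ≈ -139.50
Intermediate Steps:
F(B) = 8 + B
d = 61/2 (d = (1/4)*122 = 61/2 ≈ 30.500)
x(N) = N**2 (x(N) = N*N = N**2)
F(-11)*(d + x(4)) = (8 - 11)*(61/2 + 4**2) = -3*(61/2 + 16) = -3*93/2 = -279/2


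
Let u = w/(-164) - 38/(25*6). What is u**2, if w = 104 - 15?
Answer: 95863681/151290000 ≈ 0.63364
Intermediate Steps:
w = 89
u = -9791/12300 (u = 89/(-164) - 38/(25*6) = 89*(-1/164) - 38/150 = -89/164 - 38*1/150 = -89/164 - 19/75 = -9791/12300 ≈ -0.79602)
u**2 = (-9791/12300)**2 = 95863681/151290000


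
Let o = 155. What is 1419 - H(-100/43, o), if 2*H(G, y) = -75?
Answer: 2913/2 ≈ 1456.5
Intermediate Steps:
H(G, y) = -75/2 (H(G, y) = (1/2)*(-75) = -75/2)
1419 - H(-100/43, o) = 1419 - 1*(-75/2) = 1419 + 75/2 = 2913/2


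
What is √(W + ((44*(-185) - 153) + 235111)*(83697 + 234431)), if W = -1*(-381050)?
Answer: √72157537754 ≈ 2.6862e+5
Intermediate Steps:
W = 381050
√(W + ((44*(-185) - 153) + 235111)*(83697 + 234431)) = √(381050 + ((44*(-185) - 153) + 235111)*(83697 + 234431)) = √(381050 + ((-8140 - 153) + 235111)*318128) = √(381050 + (-8293 + 235111)*318128) = √(381050 + 226818*318128) = √(381050 + 72157156704) = √72157537754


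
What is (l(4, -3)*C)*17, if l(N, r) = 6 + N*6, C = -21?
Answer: -10710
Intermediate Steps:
l(N, r) = 6 + 6*N
(l(4, -3)*C)*17 = ((6 + 6*4)*(-21))*17 = ((6 + 24)*(-21))*17 = (30*(-21))*17 = -630*17 = -10710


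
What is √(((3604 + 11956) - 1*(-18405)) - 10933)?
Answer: 2*√5758 ≈ 151.76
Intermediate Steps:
√(((3604 + 11956) - 1*(-18405)) - 10933) = √((15560 + 18405) - 10933) = √(33965 - 10933) = √23032 = 2*√5758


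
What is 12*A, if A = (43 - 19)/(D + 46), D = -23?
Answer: 288/23 ≈ 12.522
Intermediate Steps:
A = 24/23 (A = (43 - 19)/(-23 + 46) = 24/23 ≈ 1.0435)
12*A = 12*(24/23) = 288/23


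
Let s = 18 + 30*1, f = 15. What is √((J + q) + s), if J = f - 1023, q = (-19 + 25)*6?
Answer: 2*I*√231 ≈ 30.397*I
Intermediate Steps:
q = 36 (q = 6*6 = 36)
s = 48 (s = 18 + 30 = 48)
J = -1008 (J = 15 - 1023 = -1008)
√((J + q) + s) = √((-1008 + 36) + 48) = √(-972 + 48) = √(-924) = 2*I*√231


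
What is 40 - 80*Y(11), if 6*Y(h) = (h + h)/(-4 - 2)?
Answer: 800/9 ≈ 88.889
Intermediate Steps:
Y(h) = -h/18 (Y(h) = ((h + h)/(-4 - 2))/6 = ((2*h)/(-6))/6 = ((2*h)*(-⅙))/6 = (-h/3)/6 = -h/18)
40 - 80*Y(11) = 40 - (-40)*11/9 = 40 - 80*(-11/18) = 40 + 440/9 = 800/9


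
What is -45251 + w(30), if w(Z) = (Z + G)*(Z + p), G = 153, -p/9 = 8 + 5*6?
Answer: -102347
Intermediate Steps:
p = -342 (p = -9*(8 + 5*6) = -9*(8 + 30) = -9*38 = -342)
w(Z) = (-342 + Z)*(153 + Z) (w(Z) = (Z + 153)*(Z - 342) = (153 + Z)*(-342 + Z) = (-342 + Z)*(153 + Z))
-45251 + w(30) = -45251 + (-52326 + 30² - 189*30) = -45251 + (-52326 + 900 - 5670) = -45251 - 57096 = -102347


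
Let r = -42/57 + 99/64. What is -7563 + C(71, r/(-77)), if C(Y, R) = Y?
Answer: -7492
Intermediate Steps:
r = 985/1216 (r = -42*1/57 + 99*(1/64) = -14/19 + 99/64 = 985/1216 ≈ 0.81003)
-7563 + C(71, r/(-77)) = -7563 + 71 = -7492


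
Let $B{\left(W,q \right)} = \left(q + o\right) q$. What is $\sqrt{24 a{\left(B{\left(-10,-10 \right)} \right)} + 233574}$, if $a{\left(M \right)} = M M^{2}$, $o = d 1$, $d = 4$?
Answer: $\sqrt{5417574} \approx 2327.6$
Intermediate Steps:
$o = 4$ ($o = 4 \cdot 1 = 4$)
$B{\left(W,q \right)} = q \left(4 + q\right)$ ($B{\left(W,q \right)} = \left(q + 4\right) q = \left(4 + q\right) q = q \left(4 + q\right)$)
$a{\left(M \right)} = M^{3}$
$\sqrt{24 a{\left(B{\left(-10,-10 \right)} \right)} + 233574} = \sqrt{24 \left(- 10 \left(4 - 10\right)\right)^{3} + 233574} = \sqrt{24 \left(\left(-10\right) \left(-6\right)\right)^{3} + 233574} = \sqrt{24 \cdot 60^{3} + 233574} = \sqrt{24 \cdot 216000 + 233574} = \sqrt{5184000 + 233574} = \sqrt{5417574}$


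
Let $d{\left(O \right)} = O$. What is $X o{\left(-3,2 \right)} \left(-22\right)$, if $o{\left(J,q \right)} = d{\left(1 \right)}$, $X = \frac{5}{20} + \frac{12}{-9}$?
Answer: $\frac{143}{6} \approx 23.833$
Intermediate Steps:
$X = - \frac{13}{12}$ ($X = 5 \cdot \frac{1}{20} + 12 \left(- \frac{1}{9}\right) = \frac{1}{4} - \frac{4}{3} = - \frac{13}{12} \approx -1.0833$)
$o{\left(J,q \right)} = 1$
$X o{\left(-3,2 \right)} \left(-22\right) = \left(- \frac{13}{12}\right) 1 \left(-22\right) = \left(- \frac{13}{12}\right) \left(-22\right) = \frac{143}{6}$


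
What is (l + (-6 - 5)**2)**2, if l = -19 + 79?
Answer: 32761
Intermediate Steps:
l = 60
(l + (-6 - 5)**2)**2 = (60 + (-6 - 5)**2)**2 = (60 + (-11)**2)**2 = (60 + 121)**2 = 181**2 = 32761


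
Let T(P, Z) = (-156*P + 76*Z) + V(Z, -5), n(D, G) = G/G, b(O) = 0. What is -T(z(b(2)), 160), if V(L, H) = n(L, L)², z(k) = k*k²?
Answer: -12161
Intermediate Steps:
n(D, G) = 1
z(k) = k³
V(L, H) = 1 (V(L, H) = 1² = 1)
T(P, Z) = 1 - 156*P + 76*Z (T(P, Z) = (-156*P + 76*Z) + 1 = 1 - 156*P + 76*Z)
-T(z(b(2)), 160) = -(1 - 156*0³ + 76*160) = -(1 - 156*0 + 12160) = -(1 + 0 + 12160) = -1*12161 = -12161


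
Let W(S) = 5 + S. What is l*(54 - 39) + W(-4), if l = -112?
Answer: -1679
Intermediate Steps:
l*(54 - 39) + W(-4) = -112*(54 - 39) + (5 - 4) = -112*15 + 1 = -1680 + 1 = -1679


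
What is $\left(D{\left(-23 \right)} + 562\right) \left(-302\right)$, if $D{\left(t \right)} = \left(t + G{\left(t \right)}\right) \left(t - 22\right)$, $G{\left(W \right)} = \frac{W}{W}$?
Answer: $-468704$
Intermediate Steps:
$G{\left(W \right)} = 1$
$D{\left(t \right)} = \left(1 + t\right) \left(-22 + t\right)$ ($D{\left(t \right)} = \left(t + 1\right) \left(t - 22\right) = \left(1 + t\right) \left(-22 + t\right)$)
$\left(D{\left(-23 \right)} + 562\right) \left(-302\right) = \left(\left(-22 + \left(-23\right)^{2} - -483\right) + 562\right) \left(-302\right) = \left(\left(-22 + 529 + 483\right) + 562\right) \left(-302\right) = \left(990 + 562\right) \left(-302\right) = 1552 \left(-302\right) = -468704$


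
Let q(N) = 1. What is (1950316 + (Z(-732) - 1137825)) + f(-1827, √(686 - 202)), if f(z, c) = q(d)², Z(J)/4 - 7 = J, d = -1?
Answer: 809592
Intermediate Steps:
Z(J) = 28 + 4*J
f(z, c) = 1 (f(z, c) = 1² = 1)
(1950316 + (Z(-732) - 1137825)) + f(-1827, √(686 - 202)) = (1950316 + ((28 + 4*(-732)) - 1137825)) + 1 = (1950316 + ((28 - 2928) - 1137825)) + 1 = (1950316 + (-2900 - 1137825)) + 1 = (1950316 - 1140725) + 1 = 809591 + 1 = 809592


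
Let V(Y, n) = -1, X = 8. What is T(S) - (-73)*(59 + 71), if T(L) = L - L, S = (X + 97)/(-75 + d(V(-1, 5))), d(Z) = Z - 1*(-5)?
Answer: 9490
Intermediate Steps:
d(Z) = 5 + Z (d(Z) = Z + 5 = 5 + Z)
S = -105/71 (S = (8 + 97)/(-75 + (5 - 1)) = 105/(-75 + 4) = 105/(-71) = 105*(-1/71) = -105/71 ≈ -1.4789)
T(L) = 0
T(S) - (-73)*(59 + 71) = 0 - (-73)*(59 + 71) = 0 - (-73)*130 = 0 - 1*(-9490) = 0 + 9490 = 9490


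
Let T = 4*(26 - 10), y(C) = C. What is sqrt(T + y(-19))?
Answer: 3*sqrt(5) ≈ 6.7082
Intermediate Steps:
T = 64 (T = 4*16 = 64)
sqrt(T + y(-19)) = sqrt(64 - 19) = sqrt(45) = 3*sqrt(5)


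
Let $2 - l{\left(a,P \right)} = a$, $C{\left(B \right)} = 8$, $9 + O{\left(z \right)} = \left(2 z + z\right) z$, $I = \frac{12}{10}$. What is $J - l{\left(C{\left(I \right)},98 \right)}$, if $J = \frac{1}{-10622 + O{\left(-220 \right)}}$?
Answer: $\frac{807415}{134569} \approx 6.0$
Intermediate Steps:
$I = \frac{6}{5}$ ($I = 12 \cdot \frac{1}{10} = \frac{6}{5} \approx 1.2$)
$O{\left(z \right)} = -9 + 3 z^{2}$ ($O{\left(z \right)} = -9 + \left(2 z + z\right) z = -9 + 3 z z = -9 + 3 z^{2}$)
$l{\left(a,P \right)} = 2 - a$
$J = \frac{1}{134569}$ ($J = \frac{1}{-10622 - \left(9 - 3 \left(-220\right)^{2}\right)} = \frac{1}{-10622 + \left(-9 + 3 \cdot 48400\right)} = \frac{1}{-10622 + \left(-9 + 145200\right)} = \frac{1}{-10622 + 145191} = \frac{1}{134569} \approx 7.4311 \cdot 10^{-6}$)
$J - l{\left(C{\left(I \right)},98 \right)} = \frac{1}{134569} - \left(2 - 8\right) = \frac{1}{134569} - -6 = \frac{1}{134569} + 6 = \frac{807415}{134569}$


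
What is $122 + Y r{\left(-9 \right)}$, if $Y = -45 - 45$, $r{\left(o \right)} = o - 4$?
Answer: $1292$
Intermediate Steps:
$r{\left(o \right)} = -4 + o$
$Y = -90$
$122 + Y r{\left(-9 \right)} = 122 - 90 \left(-4 - 9\right) = 122 - -1170 = 122 + 1170 = 1292$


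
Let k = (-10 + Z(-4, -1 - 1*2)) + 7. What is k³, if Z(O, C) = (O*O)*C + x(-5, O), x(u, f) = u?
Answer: -175616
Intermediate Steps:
Z(O, C) = -5 + C*O² (Z(O, C) = (O*O)*C - 5 = O²*C - 5 = C*O² - 5 = -5 + C*O²)
k = -56 (k = (-10 + (-5 + (-1 - 1*2)*(-4)²)) + 7 = (-10 + (-5 + (-1 - 2)*16)) + 7 = (-10 + (-5 - 3*16)) + 7 = (-10 + (-5 - 48)) + 7 = (-10 - 53) + 7 = -63 + 7 = -56)
k³ = (-56)³ = -175616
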